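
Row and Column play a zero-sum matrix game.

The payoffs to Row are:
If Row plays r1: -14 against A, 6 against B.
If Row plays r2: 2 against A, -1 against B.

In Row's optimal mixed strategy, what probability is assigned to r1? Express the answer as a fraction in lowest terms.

Row minima are -14 and -1, so Row's maximin is -1; column maxima are 2 and 6, so Column's minimax is 2. These differ, so the equilibrium is in mixed strategies.
Let Row play r1 with probability p. Column is indifferent when −14p + 2(1−p) = 6p − (1−p), giving p = 3/23.

3/23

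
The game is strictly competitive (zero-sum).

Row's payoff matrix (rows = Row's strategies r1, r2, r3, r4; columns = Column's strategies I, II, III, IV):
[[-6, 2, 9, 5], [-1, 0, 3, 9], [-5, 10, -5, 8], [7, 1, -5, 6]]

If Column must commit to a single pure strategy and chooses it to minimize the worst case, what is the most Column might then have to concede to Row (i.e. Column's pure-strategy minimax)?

The worst case (largest entry) in each column is I: 7, II: 10, III: 9, IV: 9.
The best (smallest) of these is 7.

7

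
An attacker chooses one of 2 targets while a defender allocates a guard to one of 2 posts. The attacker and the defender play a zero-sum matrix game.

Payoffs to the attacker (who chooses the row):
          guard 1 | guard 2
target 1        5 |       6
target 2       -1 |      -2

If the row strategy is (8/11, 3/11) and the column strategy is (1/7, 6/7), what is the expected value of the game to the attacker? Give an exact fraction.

289/77

Against (1/7, 6/7), each row's expected payoff is target 1: 41/7; target 2: -13/7.
Taking the (8/11, 3/11)-weighted average: (8/11)·(41/7) + (3/11)·(-13/7) = 289/77.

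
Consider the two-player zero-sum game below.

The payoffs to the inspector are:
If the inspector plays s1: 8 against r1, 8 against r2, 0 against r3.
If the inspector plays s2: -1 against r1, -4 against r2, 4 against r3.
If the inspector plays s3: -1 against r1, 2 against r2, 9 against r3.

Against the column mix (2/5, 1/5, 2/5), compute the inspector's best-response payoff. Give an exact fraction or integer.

24/5

s1: (8)·(2/5) + (8)·(1/5) + (0)·(2/5) = 24/5.
s2: (-1)·(2/5) + (-4)·(1/5) + (4)·(2/5) = 2/5.
s3: (-1)·(2/5) + (2)·(1/5) + (9)·(2/5) = 18/5.
The best pure response is s1 with expected payoff 24/5.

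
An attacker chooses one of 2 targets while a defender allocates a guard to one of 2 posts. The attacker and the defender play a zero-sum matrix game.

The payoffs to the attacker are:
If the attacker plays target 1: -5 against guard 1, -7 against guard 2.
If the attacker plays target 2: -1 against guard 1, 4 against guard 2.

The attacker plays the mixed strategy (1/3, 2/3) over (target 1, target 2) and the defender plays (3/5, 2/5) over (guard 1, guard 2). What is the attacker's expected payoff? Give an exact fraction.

Against (3/5, 2/5), each row's expected payoff is target 1: -29/5; target 2: 1.
Taking the (1/3, 2/3)-weighted average: (1/3)·(-29/5) + (2/3)·(1) = -19/15.

-19/15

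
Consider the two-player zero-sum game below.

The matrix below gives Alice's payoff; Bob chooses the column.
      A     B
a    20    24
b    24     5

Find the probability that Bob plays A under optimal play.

Row minima are 20 and 5, so Alice's maximin is 20; column maxima are 24 and 24, so Bob's minimax is 24. These differ, so the equilibrium is in mixed strategies.
Let Bob play A with probability q. Alice is indifferent when 20q + 24(1−q) = 24q + 5(1−q), giving q = 19/23.

19/23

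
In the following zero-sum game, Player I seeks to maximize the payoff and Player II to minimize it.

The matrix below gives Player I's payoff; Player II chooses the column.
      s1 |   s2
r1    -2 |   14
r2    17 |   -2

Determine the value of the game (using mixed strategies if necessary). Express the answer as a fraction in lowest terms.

234/35

Row minima are -2 and -2, so Player I's maximin is -2; column maxima are 17 and 14, so Player II's minimax is 14. These differ, so the equilibrium is in mixed strategies.
Let Player I play r1 with probability p. Player II is indifferent when −2p + 17(1−p) = 14p − 2(1−p), giving p = 19/35.
Let Player II play s1 with probability q. Player I is indifferent when −2q + 14(1−q) = 17q − 2(1−q), giving q = 16/35.
The value is -2·(16/35) + (14)·(19/35) = 234/35.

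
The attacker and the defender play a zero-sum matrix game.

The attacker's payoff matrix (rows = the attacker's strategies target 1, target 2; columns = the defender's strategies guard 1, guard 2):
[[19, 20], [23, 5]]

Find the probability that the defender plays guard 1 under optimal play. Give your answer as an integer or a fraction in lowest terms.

Row minima are 19 and 5, so the attacker's maximin is 19; column maxima are 23 and 20, so the defender's minimax is 20. These differ, so the equilibrium is in mixed strategies.
Let the defender play guard 1 with probability q. The attacker is indifferent when 19q + 20(1−q) = 23q + 5(1−q), giving q = 15/19.

15/19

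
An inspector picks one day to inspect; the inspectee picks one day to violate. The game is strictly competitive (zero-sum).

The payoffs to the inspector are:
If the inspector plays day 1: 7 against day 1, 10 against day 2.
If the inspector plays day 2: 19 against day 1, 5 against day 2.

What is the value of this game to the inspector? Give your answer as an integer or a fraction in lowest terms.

155/17

Row minima are 7 and 5, so the inspector's maximin is 7; column maxima are 19 and 10, so the inspectee's minimax is 10. These differ, so the equilibrium is in mixed strategies.
Let the inspector play day 1 with probability p. The inspectee is indifferent when 7p + 19(1−p) = 10p + 5(1−p), giving p = 14/17.
Let the inspectee play day 1 with probability q. The inspector is indifferent when 7q + 10(1−q) = 19q + 5(1−q), giving q = 5/17.
The value is 7·(5/17) + (10)·(12/17) = 155/17.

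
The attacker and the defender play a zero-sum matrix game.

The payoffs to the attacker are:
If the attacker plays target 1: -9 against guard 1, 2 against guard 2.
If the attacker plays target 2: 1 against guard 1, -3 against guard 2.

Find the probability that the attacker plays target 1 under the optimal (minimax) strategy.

Row minima are -9 and -3, so the attacker's maximin is -3; column maxima are 1 and 2, so the defender's minimax is 1. These differ, so the equilibrium is in mixed strategies.
Let the attacker play target 1 with probability p. The defender is indifferent when −9p + (1−p) = 2p − 3(1−p), giving p = 4/15.

4/15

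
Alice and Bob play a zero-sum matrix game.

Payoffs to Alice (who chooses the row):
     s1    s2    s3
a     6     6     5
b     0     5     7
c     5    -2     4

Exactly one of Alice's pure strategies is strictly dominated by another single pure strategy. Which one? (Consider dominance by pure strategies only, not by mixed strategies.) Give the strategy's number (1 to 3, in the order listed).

3

Compare c with a: 6 > 5, 6 > -2, 5 > 4.
So a strictly dominates c for Alice; c is strictly dominated.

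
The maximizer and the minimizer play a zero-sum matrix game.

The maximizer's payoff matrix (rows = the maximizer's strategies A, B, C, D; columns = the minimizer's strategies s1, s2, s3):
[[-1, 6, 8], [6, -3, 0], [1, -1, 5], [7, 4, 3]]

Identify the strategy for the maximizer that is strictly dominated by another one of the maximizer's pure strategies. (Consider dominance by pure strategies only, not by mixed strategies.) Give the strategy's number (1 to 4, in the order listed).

2

Compare B with D: 7 > 6, 4 > -3, 3 > 0.
So D strictly dominates B for the maximizer; B is strictly dominated.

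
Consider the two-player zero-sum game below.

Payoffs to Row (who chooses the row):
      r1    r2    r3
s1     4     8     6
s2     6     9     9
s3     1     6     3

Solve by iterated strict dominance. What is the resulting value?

6

Column r2 is strictly dominated by r1 for Column (4<8, 6<9, 1<6); eliminate r2.
Column r3 is strictly dominated by r1 for Column (4<6, 6<9, 1<3); eliminate r3.
Row s3 is strictly dominated by row s1 (4>1); eliminate s3.
Row s1 is strictly dominated by row s2 (6>4); eliminate s1.
Only (s2, r1) remains, with payoff 6.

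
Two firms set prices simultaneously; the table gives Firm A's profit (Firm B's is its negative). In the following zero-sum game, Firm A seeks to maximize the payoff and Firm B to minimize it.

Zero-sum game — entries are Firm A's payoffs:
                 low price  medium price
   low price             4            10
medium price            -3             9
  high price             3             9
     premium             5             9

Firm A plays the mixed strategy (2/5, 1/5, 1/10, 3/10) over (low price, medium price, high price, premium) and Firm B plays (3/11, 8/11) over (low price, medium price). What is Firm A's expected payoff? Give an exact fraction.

Against (3/11, 8/11), each row's expected payoff is low price: 92/11; medium price: 63/11; high price: 81/11; premium: 87/11.
Taking the (2/5, 1/5, 1/10, 3/10)-weighted average: (2/5)·(92/11) + (1/5)·(63/11) + (1/10)·(81/11) + (3/10)·(87/11) = 38/5.

38/5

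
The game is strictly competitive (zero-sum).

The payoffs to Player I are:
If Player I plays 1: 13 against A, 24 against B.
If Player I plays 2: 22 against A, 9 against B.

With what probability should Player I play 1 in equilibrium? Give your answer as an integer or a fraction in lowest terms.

Row minima are 13 and 9, so Player I's maximin is 13; column maxima are 22 and 24, so Player II's minimax is 22. These differ, so the equilibrium is in mixed strategies.
Let Player I play 1 with probability p. Player II is indifferent when 13p + 22(1−p) = 24p + 9(1−p), giving p = 13/24.

13/24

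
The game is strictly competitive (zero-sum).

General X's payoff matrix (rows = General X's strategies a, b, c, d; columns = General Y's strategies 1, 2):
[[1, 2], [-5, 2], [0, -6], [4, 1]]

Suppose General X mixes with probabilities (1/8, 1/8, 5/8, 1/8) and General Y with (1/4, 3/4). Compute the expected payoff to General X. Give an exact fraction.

-75/32

Against (1/4, 3/4), each row's expected payoff is a: 7/4; b: 1/4; c: -9/2; d: 7/4.
Taking the (1/8, 1/8, 5/8, 1/8)-weighted average: (1/8)·(7/4) + (1/8)·(1/4) + (5/8)·(-9/2) + (1/8)·(7/4) = -75/32.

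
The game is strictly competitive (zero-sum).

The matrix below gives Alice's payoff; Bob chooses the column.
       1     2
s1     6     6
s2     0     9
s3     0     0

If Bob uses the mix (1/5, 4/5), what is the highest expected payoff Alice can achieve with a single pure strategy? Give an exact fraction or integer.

36/5

s1: (6)·(1/5) + (6)·(4/5) = 6.
s2: (0)·(1/5) + (9)·(4/5) = 36/5.
s3: (0)·(1/5) + (0)·(4/5) = 0.
The best pure response is s2 with expected payoff 36/5.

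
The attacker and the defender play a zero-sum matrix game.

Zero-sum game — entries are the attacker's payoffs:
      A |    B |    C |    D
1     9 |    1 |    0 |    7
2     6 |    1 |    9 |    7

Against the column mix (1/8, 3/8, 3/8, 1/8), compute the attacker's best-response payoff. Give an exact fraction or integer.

1: (9)·(1/8) + (1)·(3/8) + (0)·(3/8) + (7)·(1/8) = 19/8.
2: (6)·(1/8) + (1)·(3/8) + (9)·(3/8) + (7)·(1/8) = 43/8.
The best pure response is 2 with expected payoff 43/8.

43/8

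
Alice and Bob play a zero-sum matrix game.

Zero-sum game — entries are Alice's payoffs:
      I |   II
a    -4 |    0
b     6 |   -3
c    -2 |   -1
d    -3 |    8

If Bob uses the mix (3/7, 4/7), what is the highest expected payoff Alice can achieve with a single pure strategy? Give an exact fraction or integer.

a: (-4)·(3/7) + (0)·(4/7) = -12/7.
b: (6)·(3/7) + (-3)·(4/7) = 6/7.
c: (-2)·(3/7) + (-1)·(4/7) = -10/7.
d: (-3)·(3/7) + (8)·(4/7) = 23/7.
The best pure response is d with expected payoff 23/7.

23/7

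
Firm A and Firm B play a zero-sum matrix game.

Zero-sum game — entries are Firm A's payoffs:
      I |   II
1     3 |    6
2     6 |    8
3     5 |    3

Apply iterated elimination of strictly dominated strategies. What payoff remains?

Row 1 is strictly dominated by row 2 (6>3, 8>6); eliminate 1.
Row 3 is strictly dominated by row 2 (6>5, 8>3); eliminate 3.
Column II is strictly dominated by I for Firm B (6<8); eliminate II.
Only (2, I) remains, with payoff 6.

6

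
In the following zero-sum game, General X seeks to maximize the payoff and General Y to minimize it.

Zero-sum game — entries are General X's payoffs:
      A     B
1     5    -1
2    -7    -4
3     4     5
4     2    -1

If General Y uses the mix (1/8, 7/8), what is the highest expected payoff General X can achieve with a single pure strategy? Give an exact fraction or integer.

1: (5)·(1/8) + (-1)·(7/8) = -1/4.
2: (-7)·(1/8) + (-4)·(7/8) = -35/8.
3: (4)·(1/8) + (5)·(7/8) = 39/8.
4: (2)·(1/8) + (-1)·(7/8) = -5/8.
The best pure response is 3 with expected payoff 39/8.

39/8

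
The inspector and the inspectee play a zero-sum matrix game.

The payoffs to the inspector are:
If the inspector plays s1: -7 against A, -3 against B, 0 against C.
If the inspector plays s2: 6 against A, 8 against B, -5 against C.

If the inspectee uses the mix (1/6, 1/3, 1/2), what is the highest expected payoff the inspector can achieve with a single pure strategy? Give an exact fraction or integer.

7/6

s1: (-7)·(1/6) + (-3)·(1/3) + (0)·(1/2) = -13/6.
s2: (6)·(1/6) + (8)·(1/3) + (-5)·(1/2) = 7/6.
The best pure response is s2 with expected payoff 7/6.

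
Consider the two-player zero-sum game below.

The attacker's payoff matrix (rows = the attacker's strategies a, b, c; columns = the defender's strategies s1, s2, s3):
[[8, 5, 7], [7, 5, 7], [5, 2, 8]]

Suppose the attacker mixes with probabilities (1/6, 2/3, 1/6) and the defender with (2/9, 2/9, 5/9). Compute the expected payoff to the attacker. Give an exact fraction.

Against (2/9, 2/9, 5/9), each row's expected payoff is a: 61/9; b: 59/9; c: 6.
Taking the (1/6, 2/3, 1/6)-weighted average: (1/6)·(61/9) + (2/3)·(59/9) + (1/6)·(6) = 13/2.

13/2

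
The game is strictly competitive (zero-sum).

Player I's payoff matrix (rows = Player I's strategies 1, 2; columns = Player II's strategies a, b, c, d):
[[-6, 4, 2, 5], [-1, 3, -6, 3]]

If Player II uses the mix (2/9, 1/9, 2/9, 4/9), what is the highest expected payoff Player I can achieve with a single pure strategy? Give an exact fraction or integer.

1: (-6)·(2/9) + (4)·(1/9) + (2)·(2/9) + (5)·(4/9) = 16/9.
2: (-1)·(2/9) + (3)·(1/9) + (-6)·(2/9) + (3)·(4/9) = 1/9.
The best pure response is 1 with expected payoff 16/9.

16/9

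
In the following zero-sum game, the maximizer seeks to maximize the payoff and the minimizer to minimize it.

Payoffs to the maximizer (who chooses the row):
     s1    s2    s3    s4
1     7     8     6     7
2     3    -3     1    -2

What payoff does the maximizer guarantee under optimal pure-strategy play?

Row minima: 6, -3 → the maximizer's maximin is 6.
Column maxima: 7, 8, 6, 7 → the minimizer's minimax is 6.
They coincide at (1, s3), so the value is 6.

6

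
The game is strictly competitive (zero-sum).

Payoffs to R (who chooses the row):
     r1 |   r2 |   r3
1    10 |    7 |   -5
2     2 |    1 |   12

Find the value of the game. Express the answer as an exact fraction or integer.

Column r1 is strictly dominated by r2 for C (it gives R more in every row).
The remaining 2×2 game on (1, 2) × (r2, r3) has no saddle point. Let R play 1 with probability p; indifference gives 7p + (1−p) = −5p + 12(1−p), so p = 11/23.
Similarly C's optimal q on r2 is 17/23, and the value is 7·(17/23) + (-5)·(6/23) = 89/23.

89/23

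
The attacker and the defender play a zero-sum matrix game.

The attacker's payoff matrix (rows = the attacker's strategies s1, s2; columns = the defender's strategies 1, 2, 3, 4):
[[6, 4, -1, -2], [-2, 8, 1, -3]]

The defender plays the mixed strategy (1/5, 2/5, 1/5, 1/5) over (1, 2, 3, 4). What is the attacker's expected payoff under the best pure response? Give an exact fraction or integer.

s1: (6)·(1/5) + (4)·(2/5) + (-1)·(1/5) + (-2)·(1/5) = 11/5.
s2: (-2)·(1/5) + (8)·(2/5) + (1)·(1/5) + (-3)·(1/5) = 12/5.
The best pure response is s2 with expected payoff 12/5.

12/5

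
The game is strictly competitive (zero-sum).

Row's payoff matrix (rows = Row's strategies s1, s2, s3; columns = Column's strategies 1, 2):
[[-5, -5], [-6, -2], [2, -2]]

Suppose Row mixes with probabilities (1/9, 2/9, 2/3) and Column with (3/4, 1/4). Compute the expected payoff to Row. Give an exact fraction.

Against (3/4, 1/4), each row's expected payoff is s1: -5; s2: -5; s3: 1.
Taking the (1/9, 2/9, 2/3)-weighted average: (1/9)·(-5) + (2/9)·(-5) + (2/3)·(1) = -1.

-1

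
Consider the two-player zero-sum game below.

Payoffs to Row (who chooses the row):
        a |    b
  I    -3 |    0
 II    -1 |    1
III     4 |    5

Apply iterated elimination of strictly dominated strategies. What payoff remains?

Row II is strictly dominated by row III (4>-1, 5>1); eliminate II.
Column b is strictly dominated by a for Column (-3<0, 4<5); eliminate b.
Row I is strictly dominated by row III (4>-3); eliminate I.
Only (III, a) remains, with payoff 4.

4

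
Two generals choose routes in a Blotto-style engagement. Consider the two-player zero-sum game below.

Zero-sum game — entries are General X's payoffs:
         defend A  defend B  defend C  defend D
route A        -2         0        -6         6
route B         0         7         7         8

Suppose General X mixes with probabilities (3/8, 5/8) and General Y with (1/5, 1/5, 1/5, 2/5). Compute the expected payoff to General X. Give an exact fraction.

81/20

Against (1/5, 1/5, 1/5, 2/5), each row's expected payoff is route A: 4/5; route B: 6.
Taking the (3/8, 5/8)-weighted average: (3/8)·(4/5) + (5/8)·(6) = 81/20.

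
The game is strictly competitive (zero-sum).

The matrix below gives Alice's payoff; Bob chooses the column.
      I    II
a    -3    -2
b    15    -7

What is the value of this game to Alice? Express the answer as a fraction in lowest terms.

-51/23

Row minima are -3 and -7, so Alice's maximin is -3; column maxima are 15 and -2, so Bob's minimax is -2. These differ, so the equilibrium is in mixed strategies.
Let Alice play a with probability p. Bob is indifferent when −3p + 15(1−p) = −2p − 7(1−p), giving p = 22/23.
Let Bob play I with probability q. Alice is indifferent when −3q − 2(1−q) = 15q − 7(1−q), giving q = 5/23.
The value is -3·(5/23) + (-2)·(18/23) = -51/23.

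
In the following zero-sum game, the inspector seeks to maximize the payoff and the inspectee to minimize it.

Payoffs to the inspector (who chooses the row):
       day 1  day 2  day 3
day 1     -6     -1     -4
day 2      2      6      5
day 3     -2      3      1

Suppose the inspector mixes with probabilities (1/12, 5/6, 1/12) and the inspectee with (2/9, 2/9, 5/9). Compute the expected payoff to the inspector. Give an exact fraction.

Against (2/9, 2/9, 5/9), each row's expected payoff is day 1: -34/9; day 2: 41/9; day 3: 7/9.
Taking the (1/12, 5/6, 1/12)-weighted average: (1/12)·(-34/9) + (5/6)·(41/9) + (1/12)·(7/9) = 383/108.

383/108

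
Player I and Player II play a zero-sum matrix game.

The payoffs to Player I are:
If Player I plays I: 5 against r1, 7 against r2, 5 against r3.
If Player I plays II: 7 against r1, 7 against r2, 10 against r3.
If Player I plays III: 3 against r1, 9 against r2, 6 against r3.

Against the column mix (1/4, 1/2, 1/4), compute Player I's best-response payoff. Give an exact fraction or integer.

31/4

I: (5)·(1/4) + (7)·(1/2) + (5)·(1/4) = 6.
II: (7)·(1/4) + (7)·(1/2) + (10)·(1/4) = 31/4.
III: (3)·(1/4) + (9)·(1/2) + (6)·(1/4) = 27/4.
The best pure response is II with expected payoff 31/4.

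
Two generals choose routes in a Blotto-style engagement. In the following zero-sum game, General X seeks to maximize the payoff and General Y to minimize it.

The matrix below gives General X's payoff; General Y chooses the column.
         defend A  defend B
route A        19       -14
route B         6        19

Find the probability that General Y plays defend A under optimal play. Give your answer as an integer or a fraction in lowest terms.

33/46

Row minima are -14 and 6, so General X's maximin is 6; column maxima are 19 and 19, so General Y's minimax is 19. These differ, so the equilibrium is in mixed strategies.
Let General Y play defend A with probability q. General X is indifferent when 19q − 14(1−q) = 6q + 19(1−q), giving q = 33/46.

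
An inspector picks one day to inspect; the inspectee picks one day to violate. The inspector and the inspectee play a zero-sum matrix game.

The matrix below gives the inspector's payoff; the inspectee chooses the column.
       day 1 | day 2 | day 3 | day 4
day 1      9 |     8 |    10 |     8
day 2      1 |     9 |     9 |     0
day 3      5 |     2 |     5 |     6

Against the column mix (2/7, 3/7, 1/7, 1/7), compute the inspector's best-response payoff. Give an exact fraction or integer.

60/7

day 1: (9)·(2/7) + (8)·(3/7) + (10)·(1/7) + (8)·(1/7) = 60/7.
day 2: (1)·(2/7) + (9)·(3/7) + (9)·(1/7) + (0)·(1/7) = 38/7.
day 3: (5)·(2/7) + (2)·(3/7) + (5)·(1/7) + (6)·(1/7) = 27/7.
The best pure response is day 1 with expected payoff 60/7.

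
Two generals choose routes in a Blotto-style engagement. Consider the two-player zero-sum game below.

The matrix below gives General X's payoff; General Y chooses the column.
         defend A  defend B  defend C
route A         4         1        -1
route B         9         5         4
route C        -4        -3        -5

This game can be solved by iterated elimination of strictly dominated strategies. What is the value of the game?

Row route C is strictly dominated by row route A (4>-4, 1>-3, -1>-5); eliminate route C.
Column defend B is strictly dominated by defend C for General Y (-1<1, 4<5); eliminate defend B.
Row route A is strictly dominated by row route B (9>4, 4>-1); eliminate route A.
Column defend A is strictly dominated by defend C for General Y (4<9); eliminate defend A.
Only (route B, defend C) remains, with payoff 4.

4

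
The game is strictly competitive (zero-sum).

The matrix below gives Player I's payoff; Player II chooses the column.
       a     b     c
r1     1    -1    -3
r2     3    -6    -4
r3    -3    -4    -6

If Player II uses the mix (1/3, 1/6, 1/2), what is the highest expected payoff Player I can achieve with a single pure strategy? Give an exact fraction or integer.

r1: (1)·(1/3) + (-1)·(1/6) + (-3)·(1/2) = -4/3.
r2: (3)·(1/3) + (-6)·(1/6) + (-4)·(1/2) = -2.
r3: (-3)·(1/3) + (-4)·(1/6) + (-6)·(1/2) = -14/3.
The best pure response is r1 with expected payoff -4/3.

-4/3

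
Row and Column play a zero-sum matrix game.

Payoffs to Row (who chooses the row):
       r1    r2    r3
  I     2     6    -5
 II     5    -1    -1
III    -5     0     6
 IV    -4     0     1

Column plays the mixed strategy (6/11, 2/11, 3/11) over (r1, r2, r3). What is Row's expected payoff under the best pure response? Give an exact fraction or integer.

25/11

I: (2)·(6/11) + (6)·(2/11) + (-5)·(3/11) = 9/11.
II: (5)·(6/11) + (-1)·(2/11) + (-1)·(3/11) = 25/11.
III: (-5)·(6/11) + (0)·(2/11) + (6)·(3/11) = -12/11.
IV: (-4)·(6/11) + (0)·(2/11) + (1)·(3/11) = -21/11.
The best pure response is II with expected payoff 25/11.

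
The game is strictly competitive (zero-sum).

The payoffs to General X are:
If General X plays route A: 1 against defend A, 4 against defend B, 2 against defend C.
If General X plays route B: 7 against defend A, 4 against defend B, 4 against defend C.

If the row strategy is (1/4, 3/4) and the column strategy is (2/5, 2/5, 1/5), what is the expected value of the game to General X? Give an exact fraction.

9/2

Against (2/5, 2/5, 1/5), each row's expected payoff is route A: 12/5; route B: 26/5.
Taking the (1/4, 3/4)-weighted average: (1/4)·(12/5) + (3/4)·(26/5) = 9/2.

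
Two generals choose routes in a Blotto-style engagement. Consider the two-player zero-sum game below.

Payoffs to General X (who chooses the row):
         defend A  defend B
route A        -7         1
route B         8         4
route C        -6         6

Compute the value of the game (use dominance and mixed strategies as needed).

9/2

Row route A is strictly dominated by row route C, so General X never plays it.
The remaining 2×2 game on (route B, route C) × (defend A, defend B) has no saddle point. Let General X play route B with probability p; indifference gives 8p − 6(1−p) = 4p + 6(1−p), so p = 3/4.
Similarly General Y's optimal q on defend A is 1/8, and the value is 8·(1/8) + (4)·(7/8) = 9/2.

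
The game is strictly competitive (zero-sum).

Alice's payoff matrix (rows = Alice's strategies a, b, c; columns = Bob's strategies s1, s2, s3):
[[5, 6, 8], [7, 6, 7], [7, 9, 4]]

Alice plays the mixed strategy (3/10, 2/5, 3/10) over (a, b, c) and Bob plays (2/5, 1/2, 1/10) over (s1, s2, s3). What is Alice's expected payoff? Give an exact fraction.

133/20

Against (2/5, 1/2, 1/10), each row's expected payoff is a: 29/5; b: 13/2; c: 77/10.
Taking the (3/10, 2/5, 3/10)-weighted average: (3/10)·(29/5) + (2/5)·(13/2) + (3/10)·(77/10) = 133/20.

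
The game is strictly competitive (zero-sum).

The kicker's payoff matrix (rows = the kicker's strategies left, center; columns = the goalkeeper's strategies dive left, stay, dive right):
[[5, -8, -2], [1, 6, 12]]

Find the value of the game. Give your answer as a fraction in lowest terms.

Column dive right is strictly dominated by stay for the goalkeeper (it gives the kicker more in every row).
The remaining 2×2 game on (left, center) × (dive left, stay) has no saddle point. Let the kicker play left with probability p; indifference gives 5p + (1−p) = −8p + 6(1−p), so p = 5/18.
Similarly the goalkeeper's optimal q on dive left is 7/9, and the value is 5·(7/9) + (-8)·(2/9) = 19/9.

19/9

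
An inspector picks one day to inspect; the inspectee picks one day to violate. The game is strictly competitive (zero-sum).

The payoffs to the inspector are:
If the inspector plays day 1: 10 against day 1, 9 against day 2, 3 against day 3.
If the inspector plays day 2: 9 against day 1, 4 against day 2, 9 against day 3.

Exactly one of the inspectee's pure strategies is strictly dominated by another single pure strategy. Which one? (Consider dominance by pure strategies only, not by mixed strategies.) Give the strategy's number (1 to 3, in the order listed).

The inspectee prefers columns that give the inspector less. Compare day 1 with day 2: 9 < 10, 4 < 9.
So day 2 strictly dominates day 1 for the inspectee; day 1 is strictly dominated.

1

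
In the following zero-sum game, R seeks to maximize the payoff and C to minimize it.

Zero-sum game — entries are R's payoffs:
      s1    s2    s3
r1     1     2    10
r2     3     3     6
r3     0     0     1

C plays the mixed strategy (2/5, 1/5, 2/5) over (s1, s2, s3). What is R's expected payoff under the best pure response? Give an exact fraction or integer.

24/5

r1: (1)·(2/5) + (2)·(1/5) + (10)·(2/5) = 24/5.
r2: (3)·(2/5) + (3)·(1/5) + (6)·(2/5) = 21/5.
r3: (0)·(2/5) + (0)·(1/5) + (1)·(2/5) = 2/5.
The best pure response is r1 with expected payoff 24/5.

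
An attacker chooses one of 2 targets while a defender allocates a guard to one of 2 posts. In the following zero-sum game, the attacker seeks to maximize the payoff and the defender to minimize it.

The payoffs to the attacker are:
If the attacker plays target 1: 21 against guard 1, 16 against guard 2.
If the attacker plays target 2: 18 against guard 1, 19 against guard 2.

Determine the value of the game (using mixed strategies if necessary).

37/2

Row minima are 16 and 18, so the attacker's maximin is 18; column maxima are 21 and 19, so the defender's minimax is 19. These differ, so the equilibrium is in mixed strategies.
Let the attacker play target 1 with probability p. The defender is indifferent when 21p + 18(1−p) = 16p + 19(1−p), giving p = 1/6.
Let the defender play guard 1 with probability q. The attacker is indifferent when 21q + 16(1−q) = 18q + 19(1−q), giving q = 1/2.
The value is 21·(1/2) + (16)·(1/2) = 37/2.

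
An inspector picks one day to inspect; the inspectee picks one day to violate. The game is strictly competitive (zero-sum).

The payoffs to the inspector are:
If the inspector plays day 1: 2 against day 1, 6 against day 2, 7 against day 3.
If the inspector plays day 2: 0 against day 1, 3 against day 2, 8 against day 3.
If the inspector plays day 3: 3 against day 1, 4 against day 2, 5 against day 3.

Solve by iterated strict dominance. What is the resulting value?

Column day 3 is strictly dominated by day 1 for the inspectee (2<7, 0<8, 3<5); eliminate day 3.
Row day 2 is strictly dominated by row day 1 (2>0, 6>3); eliminate day 2.
Column day 2 is strictly dominated by day 1 for the inspectee (2<6, 3<4); eliminate day 2.
Row day 1 is strictly dominated by row day 3 (3>2); eliminate day 1.
Only (day 3, day 1) remains, with payoff 3.

3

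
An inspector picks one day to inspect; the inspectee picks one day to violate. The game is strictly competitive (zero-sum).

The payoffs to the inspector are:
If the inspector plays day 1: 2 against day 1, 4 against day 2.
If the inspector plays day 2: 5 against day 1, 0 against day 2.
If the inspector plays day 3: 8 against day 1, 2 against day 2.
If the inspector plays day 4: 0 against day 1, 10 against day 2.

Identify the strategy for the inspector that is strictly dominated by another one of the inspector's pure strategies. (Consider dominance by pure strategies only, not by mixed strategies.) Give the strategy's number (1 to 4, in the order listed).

Compare day 2 with day 3: 8 > 5, 2 > 0.
So day 3 strictly dominates day 2 for the inspector; day 2 is strictly dominated.

2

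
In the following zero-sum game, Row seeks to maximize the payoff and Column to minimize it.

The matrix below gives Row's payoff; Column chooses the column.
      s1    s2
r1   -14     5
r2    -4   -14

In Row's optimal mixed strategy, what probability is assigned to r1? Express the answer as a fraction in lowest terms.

10/29

Row minima are -14 and -14, so Row's maximin is -14; column maxima are -4 and 5, so Column's minimax is -4. These differ, so the equilibrium is in mixed strategies.
Let Row play r1 with probability p. Column is indifferent when −14p − 4(1−p) = 5p − 14(1−p), giving p = 10/29.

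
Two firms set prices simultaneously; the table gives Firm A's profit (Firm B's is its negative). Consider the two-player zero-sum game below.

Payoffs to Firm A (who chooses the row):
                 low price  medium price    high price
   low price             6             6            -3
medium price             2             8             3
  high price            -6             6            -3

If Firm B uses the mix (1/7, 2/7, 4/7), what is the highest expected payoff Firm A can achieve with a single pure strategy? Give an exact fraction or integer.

low price: (6)·(1/7) + (6)·(2/7) + (-3)·(4/7) = 6/7.
medium price: (2)·(1/7) + (8)·(2/7) + (3)·(4/7) = 30/7.
high price: (-6)·(1/7) + (6)·(2/7) + (-3)·(4/7) = -6/7.
The best pure response is medium price with expected payoff 30/7.

30/7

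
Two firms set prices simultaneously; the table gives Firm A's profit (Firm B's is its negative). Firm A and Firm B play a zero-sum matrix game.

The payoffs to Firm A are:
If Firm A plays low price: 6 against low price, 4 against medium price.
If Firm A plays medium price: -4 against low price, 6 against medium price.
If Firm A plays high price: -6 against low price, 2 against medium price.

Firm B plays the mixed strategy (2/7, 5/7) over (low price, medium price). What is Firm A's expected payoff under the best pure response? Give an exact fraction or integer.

32/7

low price: (6)·(2/7) + (4)·(5/7) = 32/7.
medium price: (-4)·(2/7) + (6)·(5/7) = 22/7.
high price: (-6)·(2/7) + (2)·(5/7) = -2/7.
The best pure response is low price with expected payoff 32/7.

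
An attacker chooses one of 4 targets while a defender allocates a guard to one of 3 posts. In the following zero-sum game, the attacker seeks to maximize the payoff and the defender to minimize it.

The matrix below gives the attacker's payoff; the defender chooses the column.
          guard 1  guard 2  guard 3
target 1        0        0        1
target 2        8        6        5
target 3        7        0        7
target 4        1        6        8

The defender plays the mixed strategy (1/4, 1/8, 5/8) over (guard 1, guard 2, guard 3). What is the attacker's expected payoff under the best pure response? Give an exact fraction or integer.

target 1: (0)·(1/4) + (0)·(1/8) + (1)·(5/8) = 5/8.
target 2: (8)·(1/4) + (6)·(1/8) + (5)·(5/8) = 47/8.
target 3: (7)·(1/4) + (0)·(1/8) + (7)·(5/8) = 49/8.
target 4: (1)·(1/4) + (6)·(1/8) + (8)·(5/8) = 6.
The best pure response is target 3 with expected payoff 49/8.

49/8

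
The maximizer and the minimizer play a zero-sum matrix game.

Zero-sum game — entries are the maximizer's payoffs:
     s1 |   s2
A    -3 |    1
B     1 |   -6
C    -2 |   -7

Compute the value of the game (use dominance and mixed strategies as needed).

Row C is strictly dominated by row B, so the maximizer never plays it.
The remaining 2×2 game on (A, B) × (s1, s2) has no saddle point. Let the maximizer play A with probability p; indifference gives −3p + (1−p) = p − 6(1−p), so p = 7/11.
Similarly the minimizer's optimal q on s1 is 7/11, and the value is -3·(7/11) + (1)·(4/11) = -17/11.

-17/11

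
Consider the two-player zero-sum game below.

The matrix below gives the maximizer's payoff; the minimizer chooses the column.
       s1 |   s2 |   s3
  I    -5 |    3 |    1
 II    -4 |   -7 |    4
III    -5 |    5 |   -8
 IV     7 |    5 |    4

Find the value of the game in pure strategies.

Row minima: -5, -7, -8, 4 → the maximizer's maximin is 4.
Column maxima: 7, 5, 4 → the minimizer's minimax is 4.
They coincide at (IV, s3), so the value is 4.

4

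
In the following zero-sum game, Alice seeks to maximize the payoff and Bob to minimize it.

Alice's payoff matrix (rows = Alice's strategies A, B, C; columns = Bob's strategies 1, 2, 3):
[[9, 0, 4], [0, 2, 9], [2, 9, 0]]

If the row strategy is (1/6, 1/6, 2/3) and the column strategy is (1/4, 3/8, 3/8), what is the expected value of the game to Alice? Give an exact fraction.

Against (1/4, 3/8, 3/8), each row's expected payoff is A: 15/4; B: 33/8; C: 31/8.
Taking the (1/6, 1/6, 2/3)-weighted average: (1/6)·(15/4) + (1/6)·(33/8) + (2/3)·(31/8) = 187/48.

187/48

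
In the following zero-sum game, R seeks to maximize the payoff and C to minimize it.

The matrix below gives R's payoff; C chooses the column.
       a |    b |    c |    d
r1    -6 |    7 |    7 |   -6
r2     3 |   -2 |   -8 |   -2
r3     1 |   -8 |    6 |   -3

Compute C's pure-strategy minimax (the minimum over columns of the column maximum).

The worst case (largest entry) in each column is a: 3, b: 7, c: 7, d: -2.
The best (smallest) of these is -2.

-2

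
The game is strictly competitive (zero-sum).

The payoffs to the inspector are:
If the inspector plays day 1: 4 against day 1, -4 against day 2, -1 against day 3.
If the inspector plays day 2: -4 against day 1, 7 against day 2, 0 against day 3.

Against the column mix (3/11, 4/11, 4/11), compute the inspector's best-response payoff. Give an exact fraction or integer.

16/11

day 1: (4)·(3/11) + (-4)·(4/11) + (-1)·(4/11) = -8/11.
day 2: (-4)·(3/11) + (7)·(4/11) + (0)·(4/11) = 16/11.
The best pure response is day 2 with expected payoff 16/11.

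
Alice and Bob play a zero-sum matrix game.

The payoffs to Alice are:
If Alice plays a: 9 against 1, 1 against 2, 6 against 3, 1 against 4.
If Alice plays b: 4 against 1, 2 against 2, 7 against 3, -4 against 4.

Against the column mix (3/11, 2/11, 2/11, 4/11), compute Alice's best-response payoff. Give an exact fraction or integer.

a: (9)·(3/11) + (1)·(2/11) + (6)·(2/11) + (1)·(4/11) = 45/11.
b: (4)·(3/11) + (2)·(2/11) + (7)·(2/11) + (-4)·(4/11) = 14/11.
The best pure response is a with expected payoff 45/11.

45/11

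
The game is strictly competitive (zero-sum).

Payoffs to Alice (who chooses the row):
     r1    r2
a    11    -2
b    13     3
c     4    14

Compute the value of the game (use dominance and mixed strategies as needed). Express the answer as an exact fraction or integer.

17/2

Row a is strictly dominated by row b, so Alice never plays it.
The remaining 2×2 game on (b, c) × (r1, r2) has no saddle point. Let Alice play b with probability p; indifference gives 13p + 4(1−p) = 3p + 14(1−p), so p = 1/2.
Similarly Bob's optimal q on r1 is 11/20, and the value is 13·(11/20) + (3)·(9/20) = 17/2.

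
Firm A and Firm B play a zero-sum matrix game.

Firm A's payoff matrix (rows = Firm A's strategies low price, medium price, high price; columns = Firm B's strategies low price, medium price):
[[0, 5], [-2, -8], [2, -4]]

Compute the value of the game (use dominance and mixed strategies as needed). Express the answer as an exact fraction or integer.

10/11

Row medium price is strictly dominated by row high price, so Firm A never plays it.
The remaining 2×2 game on (low price, high price) × (low price, medium price) has no saddle point. Let Firm A play low price with probability p; indifference gives 2(1−p) = 5p − 4(1−p), so p = 6/11.
Similarly Firm B's optimal q on low price is 9/11, and the value is 0·(9/11) + (5)·(2/11) = 10/11.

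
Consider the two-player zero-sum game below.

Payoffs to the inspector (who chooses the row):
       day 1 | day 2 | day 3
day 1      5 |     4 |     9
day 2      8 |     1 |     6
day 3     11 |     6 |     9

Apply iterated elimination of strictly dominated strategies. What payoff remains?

Column day 1 is strictly dominated by day 2 for the inspectee (4<5, 1<8, 6<11); eliminate day 1.
Row day 2 is strictly dominated by row day 1 (4>1, 9>6); eliminate day 2.
Column day 3 is strictly dominated by day 2 for the inspectee (4<9, 6<9); eliminate day 3.
Row day 1 is strictly dominated by row day 3 (6>4); eliminate day 1.
Only (day 3, day 2) remains, with payoff 6.

6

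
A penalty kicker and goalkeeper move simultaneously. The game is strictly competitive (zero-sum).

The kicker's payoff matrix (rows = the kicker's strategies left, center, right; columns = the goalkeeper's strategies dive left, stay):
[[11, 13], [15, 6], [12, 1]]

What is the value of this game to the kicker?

Row right is strictly dominated by row center, so the kicker never plays it.
The remaining 2×2 game on (left, center) × (dive left, stay) has no saddle point. Let the kicker play left with probability p; indifference gives 11p + 15(1−p) = 13p + 6(1−p), so p = 9/11.
Similarly the goalkeeper's optimal q on dive left is 7/11, and the value is 11·(7/11) + (13)·(4/11) = 129/11.

129/11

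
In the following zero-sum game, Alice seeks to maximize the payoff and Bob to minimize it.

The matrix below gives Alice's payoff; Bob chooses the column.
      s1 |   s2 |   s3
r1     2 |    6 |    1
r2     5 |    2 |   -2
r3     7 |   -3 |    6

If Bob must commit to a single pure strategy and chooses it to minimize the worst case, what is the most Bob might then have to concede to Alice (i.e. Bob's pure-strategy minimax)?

The worst case (largest entry) in each column is s1: 7, s2: 6, s3: 6.
The best (smallest) of these is 6.

6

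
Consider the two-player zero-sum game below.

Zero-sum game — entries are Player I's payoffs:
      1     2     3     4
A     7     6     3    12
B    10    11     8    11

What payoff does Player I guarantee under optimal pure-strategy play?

Row minima: 3, 8 → Player I's maximin is 8.
Column maxima: 10, 11, 8, 12 → Player II's minimax is 8.
They coincide at (B, 3), so the value is 8.

8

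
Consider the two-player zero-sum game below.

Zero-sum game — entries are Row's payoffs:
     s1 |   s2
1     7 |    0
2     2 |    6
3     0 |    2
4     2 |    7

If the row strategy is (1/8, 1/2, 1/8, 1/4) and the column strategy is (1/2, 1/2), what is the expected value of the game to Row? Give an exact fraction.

59/16

Against (1/2, 1/2), each row's expected payoff is 1: 7/2; 2: 4; 3: 1; 4: 9/2.
Taking the (1/8, 1/2, 1/8, 1/4)-weighted average: (1/8)·(7/2) + (1/2)·(4) + (1/8)·(1) + (1/4)·(9/2) = 59/16.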